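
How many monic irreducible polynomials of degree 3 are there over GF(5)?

Gauss's count: N_{5}(3) = (1/3) Σ_{d|3} μ(3/d)·5^d.
Divisors of 3: 1, 3; μ(3/d) for each: -1, 1.
Σ = − 5^1 + 5^3 = 120.
N = 120/3 = 40.

40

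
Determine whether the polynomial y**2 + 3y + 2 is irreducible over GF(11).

No

Write h(y) = y**2 + 3y + 2.
Check each element of GF(11) for a root: h(0)=2, h(1)=6, h(2)=1, h(3)=9, h(4)=8, h(5)=9, h(6)=1, h(7)=6, h(8)=2, h(9)=0, h(10)=0.
h(9) = 0, so (y − 9) divides h(y); h is reducible.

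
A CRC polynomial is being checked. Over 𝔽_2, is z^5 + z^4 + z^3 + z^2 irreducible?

Write m(z) = z^5 + z^4 + z^3 + z^2.
Check for roots in 𝔽_2: m(0) = 0 → root; m(1) = 0 → root.
m(0) = 0, so (z) divides m(z); m is reducible.

No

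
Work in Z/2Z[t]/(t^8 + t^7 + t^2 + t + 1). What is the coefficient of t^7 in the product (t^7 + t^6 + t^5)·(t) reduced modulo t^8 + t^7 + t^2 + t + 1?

Multiply in Z/2Z[t]: (t^7 + t^6 + t^5)·(t) = t^8 + t^7 + t^6.
Reduce using t^8 ≡ t^7 + t^2 + t + 1 (mod t^8 + t^7 + t^2 + t + 1).
Reduced: t^6 + t^2 + t + 1.

0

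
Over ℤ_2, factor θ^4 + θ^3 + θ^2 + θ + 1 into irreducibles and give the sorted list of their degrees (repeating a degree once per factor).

Write h(θ) = θ^4 + θ^3 + θ^2 + θ + 1.
Roots in ℤ_2: h(0) = 1; h(1) = 1.
Complete factorization: h(θ) = (θ^4 + θ^3 + θ^2 + θ + 1).
Factor degrees with multiplicity: 4 = 4.

4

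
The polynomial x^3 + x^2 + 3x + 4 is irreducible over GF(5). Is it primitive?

Write f(x) = x^3 + x^2 + 3x + 4.
|GF(5^3)^×| = 5^3 − 1 = 124. Prime factorization: 124 = 2^2·31.
f is primitive ⇔ x has order 124 in GF(5)[x]/(f), i.e. x^(124/q) ≠ 1 for each prime q | 124.
x^(62) mod f = 1
x^(4) mod f = 3x^2 + 4x + 4.
Since x^(62) = 1, the order of x divides 62 < 124; not primitive.

No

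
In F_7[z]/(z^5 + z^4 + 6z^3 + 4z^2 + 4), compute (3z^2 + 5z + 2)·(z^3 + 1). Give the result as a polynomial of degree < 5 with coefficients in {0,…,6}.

2z^4 + 5z^3 + 5z^2 + 5z + 4

Multiply in F_7[z]: (3z^2 + 5z + 2)·(z^3 + 1) = 3z^5 + 5z^4 + 2z^3 + 3z^2 + 5z + 2.
Reduce using z^5 ≡ 6z^4 + z^3 + 3z^2 + 3 (mod z^5 + z^4 + 6z^3 + 4z^2 + 4).
Reduced: 2z^4 + 5z^3 + 5z^2 + 5z + 4.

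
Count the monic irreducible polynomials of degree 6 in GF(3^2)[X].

x^(9^6) − x is the product of all monic irreducibles of degree dividing 6; Möbius inversion gives N = (1/6) Σ μ(6/d)·9^d.
Divisors of 6: 1, 2, 3, 6; μ(6/d) for each: 1, -1, -1, 1.
Σ = 9^1 − 9^2 − 9^3 + 9^6 = 530640.
N = 530640/6 = 88440.

88440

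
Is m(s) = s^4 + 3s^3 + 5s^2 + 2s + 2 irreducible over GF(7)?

Check for roots in GF(7): m(0) = 2; m(1) = 6; m(2) = 3; m(3) = 5; m(4) = 6; m(5) = 3; m(6) = 3.
No roots, so no linear factors.
Degree-2 irreducible divisors: test the 21 monic irreducibles of degree 2 over GF(7).
None of them divide m (all give nonzero remainder).
No irreducible factor of degree ≤ 2 exists, so m is irreducible over GF(7).

Yes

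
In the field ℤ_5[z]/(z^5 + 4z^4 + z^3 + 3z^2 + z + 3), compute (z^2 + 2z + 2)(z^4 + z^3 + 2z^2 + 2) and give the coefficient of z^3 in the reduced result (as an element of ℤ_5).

Multiply in ℤ_5[z]: (z^2 + 2z + 2)·(z^4 + z^3 + 2z^2 + 2) = z^6 + 3z^5 + z^4 + z^3 + z^2 + 4z + 4.
Reduce using z^5 ≡ z^4 + 4z^3 + 2z^2 + 4z + 2 (mod z^5 + 4z^4 + z^3 + 3z^2 + z + 3).
Reduced: 4z^4 + 4z^3 + 3z^2 + 2z + 2.

4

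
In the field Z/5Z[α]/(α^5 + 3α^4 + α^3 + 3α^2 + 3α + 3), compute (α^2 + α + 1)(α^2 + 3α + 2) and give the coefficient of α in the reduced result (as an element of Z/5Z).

Multiply in Z/5Z[α]: (α^2 + α + 1)·(α^2 + 3α + 2) = α^4 + 4α^3 + α^2 + 2.
Reduced: α^4 + 4α^3 + α^2 + 2.

0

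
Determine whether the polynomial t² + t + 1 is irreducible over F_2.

Yes

Write f(t) = t² + t + 1.
Check for roots in F_2: f(0) = 1; f(1) = 1.
No roots. A degree-2 polynomial over a field with no linear factor is irreducible.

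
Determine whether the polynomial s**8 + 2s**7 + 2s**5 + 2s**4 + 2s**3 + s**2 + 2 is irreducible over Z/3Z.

No

Write g(s) = s**8 + 2s**7 + 2s**5 + 2s**4 + 2s**3 + s**2 + 2.
Check for roots in Z/3Z: g(0) = 2; g(1) = 0 → root; g(2) = 0 → root.
g(1) = 0, so (s − 1) divides g(s); g is reducible.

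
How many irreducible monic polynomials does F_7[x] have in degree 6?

19544

x^(7^6) − x is the product of all monic irreducibles of degree dividing 6; Möbius inversion gives N = (1/6) Σ μ(6/d)·7^d.
Divisors of 6: 1, 2, 3, 6; μ(6/d) for each: 1, -1, -1, 1.
Σ = 7^1 − 7^2 − 7^3 + 7^6 = 117264.
N = 117264/6 = 19544.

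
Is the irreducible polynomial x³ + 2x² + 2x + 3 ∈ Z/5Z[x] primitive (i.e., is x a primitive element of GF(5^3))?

Write f(x) = x³ + 2x² + 2x + 3.
|GF(5^3)^×| = 5^3 − 1 = 124. Prime factorization: 124 = 2^2·31.
f is primitive ⇔ x has order 124 in GF(5)[x]/(f), i.e. x^(124/q) ≠ 1 for each prime q | 124.
x^(62) mod f = 4.
x^(4) mod f = 2x² + x + 1.
None equal 1, so x has full order 124; f is primitive.

Yes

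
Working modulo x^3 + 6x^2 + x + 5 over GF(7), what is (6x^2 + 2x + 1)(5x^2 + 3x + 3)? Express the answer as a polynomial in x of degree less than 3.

x^2 + 4x

Multiply in GF(7)[x]: (6x^2 + 2x + 1)·(5x^2 + 3x + 3) = 2x^4 + x^2 + 2x + 3.
Reduce using x^3 ≡ x^2 + 6x + 2 (mod x^3 + 6x^2 + x + 5).
Reduced: x^2 + 4x.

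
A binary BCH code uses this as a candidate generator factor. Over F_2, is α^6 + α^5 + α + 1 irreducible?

Write P(α) = α^6 + α^5 + α + 1.
Check for roots in F_2: P(0) = 1; P(1) = 0 → root.
P(1) = 0, so (α − 1) divides P(α); P is reducible.

No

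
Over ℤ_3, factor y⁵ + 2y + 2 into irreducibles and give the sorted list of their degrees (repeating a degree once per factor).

Write f(y) = y⁵ + 2y + 2.
Roots in ℤ_3: f(0) = 2; f(1) = 2; f(2) = 2.
Complete factorization: f(y) = (y⁵ + 2y + 2).
Factor degrees with multiplicity: 5 = 5.

5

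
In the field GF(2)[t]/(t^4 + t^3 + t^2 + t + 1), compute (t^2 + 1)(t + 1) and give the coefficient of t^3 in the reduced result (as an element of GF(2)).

1

Multiply in GF(2)[t]: (t^2 + 1)·(t + 1) = t^3 + t^2 + t + 1.
Reduced: t^3 + t^2 + t + 1.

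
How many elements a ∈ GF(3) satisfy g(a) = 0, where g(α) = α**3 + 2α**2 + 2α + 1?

Evaluate at each of the 3 elements of GF(3):
g(0) = 1; g(1) = 0 → root; g(2) = 0 → root.
Roots: {1, 2}.

2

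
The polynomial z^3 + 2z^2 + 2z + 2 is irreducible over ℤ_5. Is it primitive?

Write f(z) = z^3 + 2z^2 + 2z + 2.
|GF(5^3)^×| = 5^3 − 1 = 124. Prime factorization: 124 = 2^2·31.
f is primitive ⇔ z has order 124 in GF(5)[z]/(f), i.e. z^(124/q) ≠ 1 for each prime q | 124.
z^(62) mod f = 4.
z^(4) mod f = 2z^2 + 2z + 4.
None equal 1, so z has full order 124; f is primitive.

Yes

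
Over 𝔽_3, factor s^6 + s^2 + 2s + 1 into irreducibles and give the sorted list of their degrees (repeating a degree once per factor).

Write g(s) = s^6 + s^2 + 2s + 1.
Roots in 𝔽_3: g(0) = 1; g(1) = 2; g(2) = 1.
Complete factorization: g(s) = (s^6 + s^2 + 2s + 1).
Factor degrees with multiplicity: 6 = 6.

6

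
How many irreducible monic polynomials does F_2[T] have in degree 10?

x^(2^10) − x is the product of all monic irreducibles of degree dividing 10; Möbius inversion gives N = (1/10) Σ μ(10/d)·2^d.
Divisors of 10: 1, 2, 5, 10; μ(10/d) for each: 1, -1, -1, 1.
Σ = 2^1 − 2^2 − 2^5 + 2^10 = 990.
N = 990/10 = 99.

99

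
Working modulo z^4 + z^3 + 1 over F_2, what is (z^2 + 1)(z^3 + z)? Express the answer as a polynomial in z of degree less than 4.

Multiply in F_2[z]: (z^2 + 1)·(z^3 + z) = z^5 + z.
Reduce using z^4 ≡ z^3 + 1 (mod z^4 + z^3 + 1).
Reduced: z^3 + 1.

z^3 + 1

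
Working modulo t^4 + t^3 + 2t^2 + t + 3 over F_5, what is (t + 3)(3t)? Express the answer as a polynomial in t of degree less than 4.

3t^2 + 4t

Multiply in F_5[t]: (t + 3)·(3t) = 3t^2 + 4t.
Reduced: 3t^2 + 4t.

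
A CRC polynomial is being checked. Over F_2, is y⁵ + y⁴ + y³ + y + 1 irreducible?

Yes

Write h(y) = y⁵ + y⁴ + y³ + y + 1.
Check for roots in F_2: h(0) = 1; h(1) = 1.
No roots, so no linear factors.
Monic irreducibles of degree 2 over GF(2): y² + y + 1.
None of them divide h (all give nonzero remainder).
No irreducible factor of degree ≤ 2 exists, so h is irreducible over GF(2).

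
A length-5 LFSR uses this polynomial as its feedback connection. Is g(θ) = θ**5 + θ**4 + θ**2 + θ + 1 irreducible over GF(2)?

Check for roots in GF(2): g(0) = 1; g(1) = 1.
No roots, so no linear factors.
Monic irreducibles of degree 2 over GF(2): θ**2 + θ + 1.
None of them divide g (all give nonzero remainder).
No irreducible factor of degree ≤ 2 exists, so g is irreducible over GF(2).

Yes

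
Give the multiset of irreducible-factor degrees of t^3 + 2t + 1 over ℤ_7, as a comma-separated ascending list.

Write h(t) = t^3 + 2t + 1.
Complete factorization: h(t) = (t^3 + 2t + 1).
Factor degrees with multiplicity: 3 = 3.

3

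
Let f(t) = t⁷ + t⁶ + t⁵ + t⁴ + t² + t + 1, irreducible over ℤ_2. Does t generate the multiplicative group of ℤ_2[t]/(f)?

Yes

|GF(2^7)^×| = 2^7 − 1 = 127. Prime factorization: 127 = 127.
f is primitive ⇔ t has order 127 in GF(2)[t]/(f), i.e. t^(127/q) ≠ 1 for each prime q | 127.
t^(1) mod f = t.
None equal 1, so t has full order 127; f is primitive.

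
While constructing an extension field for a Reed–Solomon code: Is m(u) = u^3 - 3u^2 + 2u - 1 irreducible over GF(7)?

No

Check for roots in GF(7): m(0) = 6; m(1) = 6; m(2) = 6; m(3) = 5; m(4) = 2; m(5) = 3; m(6) = 0 → root.
m(6) = 0, so (u − 6) divides m(u); m is reducible.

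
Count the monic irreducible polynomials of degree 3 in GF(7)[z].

x^(7^3) − x is the product of all monic irreducibles of degree dividing 3; Möbius inversion gives N = (1/3) Σ μ(3/d)·7^d.
Divisors of 3: 1, 3; μ(3/d) for each: -1, 1.
Σ = − 7^1 + 7^3 = 336.
N = 336/3 = 112.

112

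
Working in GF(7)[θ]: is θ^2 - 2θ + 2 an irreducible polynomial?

Write g(θ) = θ^2 - 2θ + 2.
Check for roots in GF(7): g(0) = 2; g(1) = 1; g(2) = 2; g(3) = 5; g(4) = 3; g(5) = 3; g(6) = 5.
No roots. A degree-2 polynomial over a field with no linear factor is irreducible.

Yes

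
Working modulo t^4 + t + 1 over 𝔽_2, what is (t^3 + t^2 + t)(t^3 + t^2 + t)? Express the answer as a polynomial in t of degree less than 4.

t^3 + t + 1

Multiply in 𝔽_2[t]: (t^3 + t^2 + t)·(t^3 + t^2 + t) = t^6 + t^4 + t^2.
Reduce using t^4 ≡ t + 1 (mod t^4 + t + 1).
Reduced: t^3 + t + 1.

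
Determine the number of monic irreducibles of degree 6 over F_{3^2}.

88440

x^(9^6) − x is the product of all monic irreducibles of degree dividing 6; Möbius inversion gives N = (1/6) Σ μ(6/d)·9^d.
Divisors of 6: 1, 2, 3, 6; μ(6/d) for each: 1, -1, -1, 1.
Σ = 9^1 − 9^2 − 9^3 + 9^6 = 530640.
N = 530640/6 = 88440.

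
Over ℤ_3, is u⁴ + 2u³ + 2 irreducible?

Write g(u) = u⁴ + 2u³ + 2.
Check for roots in ℤ_3: g(0) = 2; g(1) = 2; g(2) = 1.
No roots, so no linear factors.
Monic irreducibles of degree 2 over GF(3): u² + 1, u² + u + 2, u² + 2u + 2.
None of them divide g (all give nonzero remainder).
No irreducible factor of degree ≤ 2 exists, so g is irreducible over GF(3).

Yes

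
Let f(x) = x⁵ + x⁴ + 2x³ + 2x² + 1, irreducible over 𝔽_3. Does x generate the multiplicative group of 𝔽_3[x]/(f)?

Yes

|GF(3^5)^×| = 3^5 − 1 = 242. Prime factorization: 242 = 2·11^2.
f is primitive ⇔ x has order 242 in GF(3)[x]/(f), i.e. x^(242/q) ≠ 1 for each prime q | 242.
x^(121) mod f = 2.
x^(22) mod f = x⁴ + 2x + 1.
None equal 1, so x has full order 242; f is primitive.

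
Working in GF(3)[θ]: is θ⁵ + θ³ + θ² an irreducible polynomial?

No

Write h(θ) = θ⁵ + θ³ + θ².
Check for roots in GF(3): h(0) = 0 → root; h(1) = 0 → root; h(2) = 2.
h(0) = 0, so (θ) divides h(θ); h is reducible.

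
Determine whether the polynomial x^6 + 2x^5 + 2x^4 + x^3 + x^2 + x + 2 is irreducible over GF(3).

Yes

Write g(x) = x^6 + 2x^5 + 2x^4 + x^3 + x^2 + x + 2.
Check for roots in GF(3): g(0) = 2; g(1) = 1; g(2) = 2.
No roots, so no linear factors.
Monic irreducibles of degree 2 over GF(3): x^2 + 1, x^2 + x + 2, x^2 + 2x + 2.
None of them divide g (all give nonzero remainder).
Degree-3 irreducible divisors: test the 8 monic irreducibles of degree 3 over GF(3).
None of them divide g (all give nonzero remainder).
No irreducible factor of degree ≤ 3 exists, so g is irreducible over GF(3).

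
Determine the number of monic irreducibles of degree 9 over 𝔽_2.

x^(2^9) − x is the product of all monic irreducibles of degree dividing 9; Möbius inversion gives N = (1/9) Σ μ(9/d)·2^d.
Divisors of 9: 1, 3, 9; μ(9/d) for each: 0, -1, 1.
Σ = − 2^3 + 2^9 = 504.
N = 504/9 = 56.

56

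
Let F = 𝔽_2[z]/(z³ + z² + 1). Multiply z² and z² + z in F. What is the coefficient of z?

1

Multiply in 𝔽_2[z]: (z²)·(z² + z) = z⁴ + z³.
Reduce using z³ ≡ z² + 1 (mod z³ + z² + 1).
Reduced: z.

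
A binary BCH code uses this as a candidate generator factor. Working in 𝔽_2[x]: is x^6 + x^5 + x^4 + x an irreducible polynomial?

No

Write m(x) = x^6 + x^5 + x^4 + x.
Check for roots in 𝔽_2: m(0) = 0 → root; m(1) = 0 → root.
m(0) = 0, so (x) divides m(x); m is reducible.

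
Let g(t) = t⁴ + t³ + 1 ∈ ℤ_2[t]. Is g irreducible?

Yes

Check for roots in ℤ_2: g(0) = 1; g(1) = 1.
No roots, so no linear factors.
Monic irreducibles of degree 2 over GF(2): t² + t + 1.
None of them divide g (all give nonzero remainder).
No irreducible factor of degree ≤ 2 exists, so g is irreducible over GF(2).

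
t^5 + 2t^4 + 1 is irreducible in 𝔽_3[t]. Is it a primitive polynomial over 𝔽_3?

Write f(t) = t^5 + 2t^4 + 1.
|GF(3^5)^×| = 3^5 − 1 = 242. Prime factorization: 242 = 2·11^2.
f is primitive ⇔ t has order 242 in GF(3)[t]/(f), i.e. t^(242/q) ≠ 1 for each prime q | 242.
t^(121) mod f = 2.
t^(22) mod f = 2t^2 + 2t + 1.
None equal 1, so t has full order 242; f is primitive.

Yes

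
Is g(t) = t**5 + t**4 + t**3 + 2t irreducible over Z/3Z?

No

Check for roots in Z/3Z: g(0) = 0 → root; g(1) = 2; g(2) = 0 → root.
g(0) = 0, so (t) divides g(t); g is reducible.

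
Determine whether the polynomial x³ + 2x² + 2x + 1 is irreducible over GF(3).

No

Write P(x) = x³ + 2x² + 2x + 1.
Check for roots in GF(3): P(0) = 1; P(1) = 0 → root; P(2) = 0 → root.
P(1) = 0, so (x − 1) divides P(x); P is reducible.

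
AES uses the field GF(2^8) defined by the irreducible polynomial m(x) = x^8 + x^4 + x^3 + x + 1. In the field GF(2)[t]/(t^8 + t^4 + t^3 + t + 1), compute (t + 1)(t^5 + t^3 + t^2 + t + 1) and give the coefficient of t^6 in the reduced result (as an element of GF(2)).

1

Multiply in GF(2)[t]: (t + 1)·(t^5 + t^3 + t^2 + t + 1) = t^6 + t^5 + t^4 + 1.
Reduced: t^6 + t^5 + t^4 + 1.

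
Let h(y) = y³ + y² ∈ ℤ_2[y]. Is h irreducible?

No

Check for roots in ℤ_2: h(0) = 0 → root; h(1) = 0 → root.
h(0) = 0, so (y) divides h(y); h is reducible.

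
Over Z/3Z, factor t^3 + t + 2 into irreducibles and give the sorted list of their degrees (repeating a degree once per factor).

1, 2

Write h(t) = t^3 + t + 2.
Roots in Z/3Z: h(0) = 2; h(1) = 1; h(2) = 0 → root.
Linear factors from roots: (t + 1).
Complete factorization: h(t) = (t + 1)·(t^2 + 2t + 2).
Factor degrees with multiplicity: 1 + 2 = 3.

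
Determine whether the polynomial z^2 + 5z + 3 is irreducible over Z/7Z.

Write f(z) = z^2 + 5z + 3.
Check for roots in Z/7Z: f(0) = 3; f(1) = 2; f(2) = 3; f(3) = 6; f(4) = 4; f(5) = 4; f(6) = 6.
No roots. A degree-2 polynomial over a field with no linear factor is irreducible.

Yes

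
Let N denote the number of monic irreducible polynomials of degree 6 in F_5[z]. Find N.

The number of monic irreducibles of degree 6 over GF(5) is (1/6)·Σ_{d∣6} μ(6/d) 5^d.
Divisors of 6: 1, 2, 3, 6; μ(6/d) for each: 1, -1, -1, 1.
Σ = 5^1 − 5^2 − 5^3 + 5^6 = 15480.
N = 15480/6 = 2580.

2580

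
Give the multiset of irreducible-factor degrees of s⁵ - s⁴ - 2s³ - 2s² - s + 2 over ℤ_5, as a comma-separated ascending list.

Write g(s) = s⁵ - s⁴ - 2s³ - 2s² - s + 2.
Roots in ℤ_5: g(0) = 2; g(1) = 2; g(2) = 2; g(3) = 4; g(4) = 1.
Complete factorization: g(s) = (s⁵ - s⁴ - 2s³ - 2s² - s + 2).
Factor degrees with multiplicity: 5 = 5.

5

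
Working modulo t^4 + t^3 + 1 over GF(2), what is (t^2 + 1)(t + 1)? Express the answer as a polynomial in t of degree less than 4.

Multiply in GF(2)[t]: (t^2 + 1)·(t + 1) = t^3 + t^2 + t + 1.
Reduced: t^3 + t^2 + t + 1.

t^3 + t^2 + t + 1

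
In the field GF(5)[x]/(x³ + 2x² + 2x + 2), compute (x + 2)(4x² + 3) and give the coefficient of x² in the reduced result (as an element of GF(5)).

Multiply in GF(5)[x]: (x + 2)·(4x² + 3) = 4x³ + 3x² + 3x + 1.
Reduce using x³ ≡ 3x² + 3x + 3 (mod x³ + 2x² + 2x + 2).
Reduced: 3.

0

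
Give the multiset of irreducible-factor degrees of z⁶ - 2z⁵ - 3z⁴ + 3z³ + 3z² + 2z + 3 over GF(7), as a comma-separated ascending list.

1, 2, 3

Write h(z) = z⁶ - 2z⁵ - 3z⁴ + 3z³ + 3z² + 2z + 3.
Linear factors from roots: (z - 1).
Complete factorization: h(z) = (z - 1)·(z² - 3z - 1)·(z³ + 2z² + 3z + 3).
Factor degrees with multiplicity: 1 + 2 + 3 = 6.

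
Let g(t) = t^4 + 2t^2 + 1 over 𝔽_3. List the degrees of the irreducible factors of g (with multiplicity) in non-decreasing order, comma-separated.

2, 2

Roots in 𝔽_3: g(0) = 1; g(1) = 1; g(2) = 1.
Complete factorization: g(t) = (t^2 + 1)^2.
Factor degrees with multiplicity: 2 + 2 = 4.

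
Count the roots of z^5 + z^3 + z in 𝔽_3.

Write f(z) = z^5 + z^3 + z.
Evaluate at each of the 3 elements of 𝔽_3:
f(0) = 0 → root; f(1) = 0 → root; f(2) = 0 → root.
Roots: {0, 1, 2}.

3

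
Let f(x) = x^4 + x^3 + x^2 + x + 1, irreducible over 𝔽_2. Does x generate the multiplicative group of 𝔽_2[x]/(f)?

No

|GF(2^4)^×| = 2^4 − 1 = 15. Prime factorization: 15 = 3·5.
f is primitive ⇔ x has order 15 in GF(2)[x]/(f), i.e. x^(15/q) ≠ 1 for each prime q | 15.
x^(5) mod f = 1
x^(3) mod f = x^3.
Since x^(5) = 1, the order of x divides 5 < 15; not primitive.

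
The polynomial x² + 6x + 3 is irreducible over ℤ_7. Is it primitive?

Write f(x) = x² + 6x + 3.
|GF(7^2)^×| = 7^2 − 1 = 48. Prime factorization: 48 = 2^4·3.
f is primitive ⇔ x has order 48 in GF(7)[x]/(f), i.e. x^(48/q) ≠ 1 for each prime q | 48.
x^(24) mod f = 6.
x^(16) mod f = 2.
None equal 1, so x has full order 48; f is primitive.

Yes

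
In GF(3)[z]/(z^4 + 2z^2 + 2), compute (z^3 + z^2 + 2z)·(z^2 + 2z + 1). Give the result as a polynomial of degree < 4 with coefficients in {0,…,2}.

2z^2

Multiply in GF(3)[z]: (z^3 + z^2 + 2z)·(z^2 + 2z + 1) = z^5 + 2z^3 + 2z^2 + 2z.
Reduce using z^4 ≡ z^2 + 1 (mod z^4 + 2z^2 + 2).
Reduced: 2z^2.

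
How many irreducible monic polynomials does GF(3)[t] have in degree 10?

5880

x^(3^10) − x is the product of all monic irreducibles of degree dividing 10; Möbius inversion gives N = (1/10) Σ μ(10/d)·3^d.
Divisors of 10: 1, 2, 5, 10; μ(10/d) for each: 1, -1, -1, 1.
Σ = 3^1 − 3^2 − 3^5 + 3^10 = 58800.
N = 58800/10 = 5880.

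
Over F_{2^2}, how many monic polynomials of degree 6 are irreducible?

670

By the necklace-counting formula, N_4(6) = (1/6) Σ_{d|6} μ(6/d)·4^d.
Divisors of 6: 1, 2, 3, 6; μ(6/d) for each: 1, -1, -1, 1.
Σ = 4^1 − 4^2 − 4^3 + 4^6 = 4020.
N = 4020/6 = 670.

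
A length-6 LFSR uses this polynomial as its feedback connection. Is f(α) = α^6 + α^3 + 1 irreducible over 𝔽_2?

Yes

Check for roots in 𝔽_2: f(0) = 1; f(1) = 1.
No roots, so no linear factors.
Monic irreducibles of degree 2 over GF(2): α^2 + α + 1.
None of them divide f (all give nonzero remainder).
Monic irreducibles of degree 3 over GF(2): α^3 + α + 1, α^3 + α^2 + 1.
None of them divide f (all give nonzero remainder).
No irreducible factor of degree ≤ 3 exists, so f is irreducible over GF(2).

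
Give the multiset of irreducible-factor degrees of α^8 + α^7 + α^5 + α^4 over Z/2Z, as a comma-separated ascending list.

1, 1, 1, 1, 1, 1, 2

Write f(α) = α^8 + α^7 + α^5 + α^4.
Roots in Z/2Z: f(0) = 0 → root; f(1) = 0 → root.
Linear factors from roots: (α), (α + 1).
Complete factorization: f(α) = (α + 1)^2·(α)^4·(α^2 + α + 1).
Factor degrees with multiplicity: 1 + 1 + 1 + 1 + 1 + 1 + 2 = 8.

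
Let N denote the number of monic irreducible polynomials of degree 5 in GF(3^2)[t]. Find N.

Gauss's count: N_{9}(5) = (1/5) Σ_{d|5} μ(5/d)·9^d.
Divisors of 5: 1, 5; μ(5/d) for each: -1, 1.
Σ = − 9^1 + 9^5 = 59040.
N = 59040/5 = 11808.

11808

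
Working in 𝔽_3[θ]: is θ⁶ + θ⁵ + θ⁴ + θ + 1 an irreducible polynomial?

Write f(θ) = θ⁶ + θ⁵ + θ⁴ + θ + 1.
Check for roots in 𝔽_3: f(0) = 1; f(1) = 2; f(2) = 1.
No roots, so no linear factors.
Monic irreducibles of degree 2 over GF(3): θ² + 1, θ² + θ + 2, θ² + 2θ + 2.
None of them divide f (all give nonzero remainder).
Degree-3 irreducible divisors: test the 8 monic irreducibles of degree 3 over GF(3).
None of them divide f (all give nonzero remainder).
No irreducible factor of degree ≤ 3 exists, so f is irreducible over GF(3).

Yes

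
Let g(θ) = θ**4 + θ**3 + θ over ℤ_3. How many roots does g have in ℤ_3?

Evaluate at each of the 3 elements of ℤ_3:
g(0) = 0 → root; g(1) = 0 → root; g(2) = 2.
Roots: {0, 1}.

2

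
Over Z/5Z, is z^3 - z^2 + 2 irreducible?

No

Write f(z) = z^3 - z^2 + 2.
Check for roots in Z/5Z: f(0) = 2; f(1) = 2; f(2) = 1; f(3) = 0 → root; f(4) = 0 → root.
f(3) = 0, so (z − 3) divides f(z); f is reducible.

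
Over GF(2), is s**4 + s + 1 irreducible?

Write g(s) = s**4 + s + 1.
Check for roots in GF(2): g(0) = 1; g(1) = 1.
No roots, so no linear factors.
Monic irreducibles of degree 2 over GF(2): s**2 + s + 1.
None of them divide g (all give nonzero remainder).
No irreducible factor of degree ≤ 2 exists, so g is irreducible over GF(2).

Yes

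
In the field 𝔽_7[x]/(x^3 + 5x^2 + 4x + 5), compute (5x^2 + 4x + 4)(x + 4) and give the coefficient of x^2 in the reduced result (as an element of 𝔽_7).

Multiply in 𝔽_7[x]: (5x^2 + 4x + 4)·(x + 4) = 5x^3 + 3x^2 + 6x + 2.
Reduce using x^3 ≡ 2x^2 + 3x + 2 (mod x^3 + 5x^2 + 4x + 5).
Reduced: 6x^2 + 5.

6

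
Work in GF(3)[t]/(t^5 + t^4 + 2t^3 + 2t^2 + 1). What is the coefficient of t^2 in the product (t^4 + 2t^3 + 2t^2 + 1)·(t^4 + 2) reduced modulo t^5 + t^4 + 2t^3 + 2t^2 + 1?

0

Multiply in GF(3)[t]: (t^4 + 2t^3 + 2t^2 + 1)·(t^4 + 2) = t^8 + 2t^7 + 2t^6 + t^3 + t^2 + 2.
Reduce using t^5 ≡ 2t^4 + t^3 + t^2 + 2 (mod t^5 + t^4 + 2t^3 + 2t^2 + 1).
Reduced: 2t^3 + t + 2.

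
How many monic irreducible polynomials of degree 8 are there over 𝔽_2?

30

x^(2^8) − x is the product of all monic irreducibles of degree dividing 8; Möbius inversion gives N = (1/8) Σ μ(8/d)·2^d.
Divisors of 8: 1, 2, 4, 8; μ(8/d) for each: 0, 0, -1, 1.
Σ = − 2^4 + 2^8 = 240.
N = 240/8 = 30.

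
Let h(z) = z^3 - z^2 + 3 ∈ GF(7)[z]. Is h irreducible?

Check for roots in GF(7): h(0) = 3; h(1) = 3; h(2) = 0 → root; h(3) = 0 → root; h(4) = 2; h(5) = 5; h(6) = 1.
h(2) = 0, so (z − 2) divides h(z); h is reducible.

No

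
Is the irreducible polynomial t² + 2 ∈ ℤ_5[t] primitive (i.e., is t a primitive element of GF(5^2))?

Write f(t) = t² + 2.
|GF(5^2)^×| = 5^2 − 1 = 24. Prime factorization: 24 = 2^3·3.
f is primitive ⇔ t has order 24 in GF(5)[t]/(f), i.e. t^(24/q) ≠ 1 for each prime q | 24.
t^(12) mod f = 4.
t^(8) mod f = 1
Since t^(8) = 1, the order of t divides 8 < 24; not primitive.

No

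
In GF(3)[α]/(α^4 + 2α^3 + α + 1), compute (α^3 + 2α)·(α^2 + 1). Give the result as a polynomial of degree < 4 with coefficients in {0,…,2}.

α^3 + 2α^2 + 2

Multiply in GF(3)[α]: (α^3 + 2α)·(α^2 + 1) = α^5 + 2α.
Reduce using α^4 ≡ α^3 + 2α + 2 (mod α^4 + 2α^3 + α + 1).
Reduced: α^3 + 2α^2 + 2.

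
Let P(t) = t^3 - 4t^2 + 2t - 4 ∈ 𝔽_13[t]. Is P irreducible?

Yes

Check each element of 𝔽_13 for a root: P(0)=9, P(1)=8, P(2)=5, P(3)=6, P(4)=4, P(5)=5, P(6)=2, P(7)=1, P(8)=8, P(9)=3, P(10)=5, P(11)=7, P(12)=2.
No roots. A degree-3 polynomial over a field with no linear factor is irreducible.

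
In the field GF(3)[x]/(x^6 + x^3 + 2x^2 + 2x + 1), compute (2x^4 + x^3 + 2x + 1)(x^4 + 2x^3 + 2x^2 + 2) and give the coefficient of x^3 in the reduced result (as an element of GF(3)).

0

Multiply in GF(3)[x]: (2x^4 + x^3 + 2x + 1)·(x^4 + 2x^3 + 2x^2 + 2) = 2x^8 + 2x^7 + x^5 + 2x^3 + 2x^2 + x + 2.
Reduce using x^6 ≡ 2x^3 + x^2 + x + 2 (mod x^6 + x^3 + 2x^2 + 2x + 1).
Reduced: 2x^5 + 2x^2 + 2x + 2.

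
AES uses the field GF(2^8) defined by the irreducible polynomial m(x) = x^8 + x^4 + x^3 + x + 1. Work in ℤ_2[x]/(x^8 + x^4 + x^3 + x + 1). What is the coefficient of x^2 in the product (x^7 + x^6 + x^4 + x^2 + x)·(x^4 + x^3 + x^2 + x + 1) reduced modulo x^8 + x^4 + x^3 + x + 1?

Multiply in ℤ_2[x]: (x^7 + x^6 + x^4 + x^2 + x)·(x^4 + x^3 + x^2 + x + 1) = x^11 + x^8 + x^7 + x^6 + x^5 + x^4 + x.
Reduce using x^8 ≡ x^4 + x^3 + x + 1 (mod x^8 + x^4 + x^3 + x + 1).
Reduced: x^5 + x^4 + 1.

0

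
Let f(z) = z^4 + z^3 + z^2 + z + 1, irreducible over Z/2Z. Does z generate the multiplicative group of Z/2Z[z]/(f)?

|GF(2^4)^×| = 2^4 − 1 = 15. Prime factorization: 15 = 3·5.
f is primitive ⇔ z has order 15 in GF(2)[z]/(f), i.e. z^(15/q) ≠ 1 for each prime q | 15.
z^(5) mod f = 1
z^(3) mod f = z^3.
Since z^(5) = 1, the order of z divides 5 < 15; not primitive.

No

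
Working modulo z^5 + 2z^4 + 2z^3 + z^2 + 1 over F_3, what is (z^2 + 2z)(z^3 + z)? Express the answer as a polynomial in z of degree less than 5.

2z^3 + z^2 + 2

Multiply in F_3[z]: (z^2 + 2z)·(z^3 + z) = z^5 + 2z^4 + z^3 + 2z^2.
Reduce using z^5 ≡ z^4 + z^3 + 2z^2 + 2 (mod z^5 + 2z^4 + 2z^3 + z^2 + 1).
Reduced: 2z^3 + z^2 + 2.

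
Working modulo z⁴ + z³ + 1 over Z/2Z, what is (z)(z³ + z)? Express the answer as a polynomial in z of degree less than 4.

Multiply in Z/2Z[z]: (z)·(z³ + z) = z⁴ + z².
Reduce using z⁴ ≡ z³ + 1 (mod z⁴ + z³ + 1).
Reduced: z³ + z² + 1.

z^3 + z^2 + 1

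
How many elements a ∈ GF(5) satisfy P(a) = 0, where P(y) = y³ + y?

3

Evaluate at each of the 5 elements of GF(5):
P(0) = 0 → root; P(1) = 2; P(2) = 0 → root; P(3) = 0 → root; P(4) = 3.
Roots: {0, 2, 3}.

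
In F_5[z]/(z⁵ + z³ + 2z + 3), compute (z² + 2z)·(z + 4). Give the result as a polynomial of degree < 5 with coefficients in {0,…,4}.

Multiply in F_5[z]: (z² + 2z)·(z + 4) = z³ + z² + 3z.
Reduced: z³ + z² + 3z.

z^3 + z^2 + 3z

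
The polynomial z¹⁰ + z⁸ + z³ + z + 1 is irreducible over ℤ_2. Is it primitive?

Write f(z) = z¹⁰ + z⁸ + z³ + z + 1.
|GF(2^10)^×| = 2^10 − 1 = 1023. Prime factorization: 1023 = 3·11·31.
f is primitive ⇔ z has order 1023 in GF(2)[z]/(f), i.e. z^(1023/q) ≠ 1 for each prime q | 1023.
z^(341) mod f = z⁷ + z⁴ + z + 1.
z^(93) mod f = 1
z^(33) mod f = z⁹ + z⁶ + z³.
Since z^(93) = 1, the order of z divides 93 < 1023; not primitive.

No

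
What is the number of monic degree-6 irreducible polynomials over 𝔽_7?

The number of monic irreducibles of degree 6 over GF(7) is (1/6)·Σ_{d∣6} μ(6/d) 7^d.
Divisors of 6: 1, 2, 3, 6; μ(6/d) for each: 1, -1, -1, 1.
Σ = 7^1 − 7^2 − 7^3 + 7^6 = 117264.
N = 117264/6 = 19544.

19544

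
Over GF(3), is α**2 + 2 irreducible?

No

Write m(α) = α**2 + 2.
Check for roots in GF(3): m(0) = 2; m(1) = 0 → root; m(2) = 0 → root.
m(1) = 0, so (α − 1) divides m(α); m is reducible.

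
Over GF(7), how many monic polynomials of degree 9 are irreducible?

x^(7^9) − x is the product of all monic irreducibles of degree dividing 9; Möbius inversion gives N = (1/9) Σ μ(9/d)·7^d.
Divisors of 9: 1, 3, 9; μ(9/d) for each: 0, -1, 1.
Σ = − 7^3 + 7^9 = 40353264.
N = 40353264/9 = 4483696.

4483696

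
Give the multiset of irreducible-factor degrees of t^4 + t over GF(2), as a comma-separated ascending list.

1, 1, 2

Write f(t) = t^4 + t.
Roots in GF(2): f(0) = 0 → root; f(1) = 0 → root.
Linear factors from roots: (t), (t + 1).
Complete factorization: f(t) = (t)·(t + 1)·(t^2 + t + 1).
Factor degrees with multiplicity: 1 + 1 + 2 = 4.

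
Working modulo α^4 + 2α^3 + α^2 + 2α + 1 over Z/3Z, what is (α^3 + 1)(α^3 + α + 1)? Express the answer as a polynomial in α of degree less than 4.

Multiply in Z/3Z[α]: (α^3 + 1)·(α^3 + α + 1) = α^6 + α^4 + 2α^3 + α + 1.
Reduce using α^4 ≡ α^3 + 2α^2 + α + 2 (mod α^4 + 2α^3 + α^2 + 2α + 1).
Reduced: 2α^2 + α.

2α^2 + α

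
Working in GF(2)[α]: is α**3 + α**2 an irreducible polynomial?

Write f(α) = α**3 + α**2.
Check for roots in GF(2): f(0) = 0 → root; f(1) = 0 → root.
f(0) = 0, so (α) divides f(α); f is reducible.

No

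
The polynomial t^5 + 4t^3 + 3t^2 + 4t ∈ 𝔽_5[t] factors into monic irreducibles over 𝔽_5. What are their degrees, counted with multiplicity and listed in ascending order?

Write f(t) = t^5 + 4t^3 + 3t^2 + 4t.
Roots in 𝔽_5: f(0) = 0 → root; f(1) = 2; f(2) = 4; f(3) = 0 → root; f(4) = 4.
Linear factors from roots: (t), (t + 2).
Complete factorization: f(t) = (t)·(t + 2)^2·(t^2 + t + 1).
Factor degrees with multiplicity: 1 + 1 + 1 + 2 = 5.

1, 1, 1, 2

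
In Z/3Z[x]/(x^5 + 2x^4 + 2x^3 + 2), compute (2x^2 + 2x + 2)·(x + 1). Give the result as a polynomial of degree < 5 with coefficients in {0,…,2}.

Multiply in Z/3Z[x]: (2x^2 + 2x + 2)·(x + 1) = 2x^3 + x^2 + x + 2.
Reduced: 2x^3 + x^2 + x + 2.

2x^3 + x^2 + x + 2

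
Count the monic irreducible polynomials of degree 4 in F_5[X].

By the necklace-counting formula, N_5(4) = (1/4) Σ_{d|4} μ(4/d)·5^d.
Divisors of 4: 1, 2, 4; μ(4/d) for each: 0, -1, 1.
Σ = − 5^2 + 5^4 = 600.
N = 600/4 = 150.

150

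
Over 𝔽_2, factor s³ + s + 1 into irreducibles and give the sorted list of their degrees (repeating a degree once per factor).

Write g(s) = s³ + s + 1.
Roots in 𝔽_2: g(0) = 1; g(1) = 1.
Complete factorization: g(s) = (s³ + s + 1).
Factor degrees with multiplicity: 3 = 3.

3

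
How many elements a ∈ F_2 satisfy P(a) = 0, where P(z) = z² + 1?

1

Evaluate at each of the 2 elements of F_2:
P(0) = 1; P(1) = 0 → root.
Roots: {1}.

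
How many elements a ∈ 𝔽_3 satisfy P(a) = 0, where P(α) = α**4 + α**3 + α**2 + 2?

1

Evaluate at each of the 3 elements of 𝔽_3:
P(0) = 2; P(1) = 2; P(2) = 0 → root.
Roots: {2}.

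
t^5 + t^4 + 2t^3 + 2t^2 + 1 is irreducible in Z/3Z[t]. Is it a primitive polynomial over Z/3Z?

Yes

Write f(t) = t^5 + t^4 + 2t^3 + 2t^2 + 1.
|GF(3^5)^×| = 3^5 − 1 = 242. Prime factorization: 242 = 2·11^2.
f is primitive ⇔ t has order 242 in GF(3)[t]/(f), i.e. t^(242/q) ≠ 1 for each prime q | 242.
t^(121) mod f = 2.
t^(22) mod f = t^4 + 2t + 1.
None equal 1, so t has full order 242; f is primitive.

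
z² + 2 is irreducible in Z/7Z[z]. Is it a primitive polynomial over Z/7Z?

No

Write f(z) = z² + 2.
|GF(7^2)^×| = 7^2 − 1 = 48. Prime factorization: 48 = 2^4·3.
f is primitive ⇔ z has order 48 in GF(7)[z]/(f), i.e. z^(48/q) ≠ 1 for each prime q | 48.
z^(24) mod f = 1
z^(16) mod f = 4.
Since z^(24) = 1, the order of z divides 24 < 48; not primitive.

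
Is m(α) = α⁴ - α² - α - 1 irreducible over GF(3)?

Check for roots in GF(3): m(0) = 2; m(1) = 1; m(2) = 0 → root.
m(2) = 0, so (α − 2) divides m(α); m is reducible.

No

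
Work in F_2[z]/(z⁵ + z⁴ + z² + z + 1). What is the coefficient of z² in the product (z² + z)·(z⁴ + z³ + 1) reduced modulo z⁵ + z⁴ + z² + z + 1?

Multiply in F_2[z]: (z² + z)·(z⁴ + z³ + 1) = z⁶ + z⁴ + z² + z.
Reduce using z⁵ ≡ z⁴ + z² + z + 1 (mod z⁵ + z⁴ + z² + z + 1).
Reduced: z³ + z² + z + 1.

1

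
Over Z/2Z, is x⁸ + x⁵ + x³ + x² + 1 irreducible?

Yes

Write h(x) = x⁸ + x⁵ + x³ + x² + 1.
Check for roots in Z/2Z: h(0) = 1; h(1) = 1.
No roots, so no linear factors.
Monic irreducibles of degree 2 over GF(2): x² + x + 1.
None of them divide h (all give nonzero remainder).
Monic irreducibles of degree 3 over GF(2): x³ + x + 1, x³ + x² + 1.
None of them divide h (all give nonzero remainder).
Monic irreducibles of degree 4 over GF(2): x⁴ + x + 1, x⁴ + x³ + 1, x⁴ + x³ + x² + x + 1.
None of them divide h (all give nonzero remainder).
No irreducible factor of degree ≤ 4 exists, so h is irreducible over GF(2).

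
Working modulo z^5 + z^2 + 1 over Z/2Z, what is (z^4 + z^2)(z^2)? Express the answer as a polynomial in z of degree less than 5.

z^4 + z^3 + z

Multiply in Z/2Z[z]: (z^4 + z^2)·(z^2) = z^6 + z^4.
Reduce using z^5 ≡ z^2 + 1 (mod z^5 + z^2 + 1).
Reduced: z^4 + z^3 + z.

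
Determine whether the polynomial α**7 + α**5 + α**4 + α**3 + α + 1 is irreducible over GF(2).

Write h(α) = α**7 + α**5 + α**4 + α**3 + α + 1.
Check for roots in GF(2): h(0) = 1; h(1) = 0 → root.
h(1) = 0, so (α − 1) divides h(α); h is reducible.

No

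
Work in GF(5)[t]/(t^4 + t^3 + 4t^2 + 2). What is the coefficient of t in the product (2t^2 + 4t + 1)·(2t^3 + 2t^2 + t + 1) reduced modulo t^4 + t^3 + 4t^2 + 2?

Multiply in GF(5)[t]: (2t^2 + 4t + 1)·(2t^3 + 2t^2 + t + 1) = 4t^5 + 2t^4 + 2t^3 + 3t^2 + 1.
Reduce using t^4 ≡ 4t^3 + t^2 + 3 (mod t^4 + t^3 + 4t^2 + 2).
Reduced: 3t^3 + t^2 + 2t.

2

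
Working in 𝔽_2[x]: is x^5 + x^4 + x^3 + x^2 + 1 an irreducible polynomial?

Write P(x) = x^5 + x^4 + x^3 + x^2 + 1.
Check for roots in 𝔽_2: P(0) = 1; P(1) = 1.
No roots, so no linear factors.
Monic irreducibles of degree 2 over GF(2): x^2 + x + 1.
None of them divide P (all give nonzero remainder).
No irreducible factor of degree ≤ 2 exists, so P is irreducible over GF(2).

Yes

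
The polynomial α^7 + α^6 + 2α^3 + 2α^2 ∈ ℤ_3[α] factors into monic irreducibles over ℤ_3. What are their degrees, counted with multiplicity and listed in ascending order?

1, 1, 1, 1, 1, 2

Write f(α) = α^7 + α^6 + 2α^3 + 2α^2.
Roots in ℤ_3: f(0) = 0 → root; f(1) = 0 → root; f(2) = 0 → root.
Linear factors from roots: (α), (α + 2), (α + 1).
Complete factorization: f(α) = (α + 2)·(α)^2·(α + 1)^2·(α^2 + 1).
Factor degrees with multiplicity: 1 + 1 + 1 + 1 + 1 + 2 = 7.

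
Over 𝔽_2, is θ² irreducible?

Write f(θ) = θ².
Check for roots in 𝔽_2: f(0) = 0 → root; f(1) = 1.
f(0) = 0, so (θ) divides f(θ); f is reducible.

No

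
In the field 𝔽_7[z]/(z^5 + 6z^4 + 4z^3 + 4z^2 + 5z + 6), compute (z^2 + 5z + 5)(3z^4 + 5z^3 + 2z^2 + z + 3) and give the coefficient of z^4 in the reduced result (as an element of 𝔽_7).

4

Multiply in 𝔽_7[z]: (z^2 + 5z + 5)·(3z^4 + 5z^3 + 2z^2 + z + 3) = 3z^6 + 6z^5 + z^3 + 4z^2 + 6z + 1.
Reduce using z^5 ≡ z^4 + 3z^3 + 3z^2 + 2z + 1 (mod z^5 + 6z^4 + 4z^3 + 4z^2 + 5z + 6).
Reduced: 4z^4 + 2z^3 + 2z^2 + 6z + 3.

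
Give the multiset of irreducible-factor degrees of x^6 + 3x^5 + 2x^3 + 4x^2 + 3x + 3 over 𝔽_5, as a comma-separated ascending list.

1, 1, 1, 3

Write f(x) = x^6 + 3x^5 + 2x^3 + 4x^2 + 3x + 3.
Roots in 𝔽_5: f(0) = 3; f(1) = 1; f(2) = 1; f(3) = 0 → root; f(4) = 0 → root.
Linear factors from roots: (x + 2), (x + 1).
Complete factorization: f(x) = (x + 2)·(x + 1)^2·(x^3 + 4x^2 + 4x + 4).
Factor degrees with multiplicity: 1 + 1 + 1 + 3 = 6.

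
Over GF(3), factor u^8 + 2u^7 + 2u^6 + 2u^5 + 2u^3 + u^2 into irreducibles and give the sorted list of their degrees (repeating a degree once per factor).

Write h(u) = u^8 + 2u^7 + 2u^6 + 2u^5 + 2u^3 + u^2.
Roots in GF(3): h(0) = 0 → root; h(1) = 1; h(2) = 1.
Linear factors from roots: (u).
Complete factorization: h(u) = (u)^2·(u^2 + 2u + 2)·(u^4 + 2u + 2).
Factor degrees with multiplicity: 1 + 1 + 2 + 4 = 8.

1, 1, 2, 4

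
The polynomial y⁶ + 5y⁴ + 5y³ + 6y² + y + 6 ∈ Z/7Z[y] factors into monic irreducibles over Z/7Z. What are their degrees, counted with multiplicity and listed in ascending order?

3, 3

Write h(y) = y⁶ + 5y⁴ + 5y³ + 6y² + y + 6.
Complete factorization: h(y) = (y³ + y² + 5y + 4)·(y³ + 6y² + y + 5).
Factor degrees with multiplicity: 3 + 3 = 6.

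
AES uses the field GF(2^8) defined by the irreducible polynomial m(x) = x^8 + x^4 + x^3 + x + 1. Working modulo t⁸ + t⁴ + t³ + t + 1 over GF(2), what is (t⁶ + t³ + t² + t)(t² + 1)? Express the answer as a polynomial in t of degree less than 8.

Multiply in GF(2)[t]: (t⁶ + t³ + t² + t)·(t² + 1) = t⁸ + t⁶ + t⁵ + t⁴ + t² + t.
Reduce using t⁸ ≡ t⁴ + t³ + t + 1 (mod t⁸ + t⁴ + t³ + t + 1).
Reduced: t⁶ + t⁵ + t³ + t² + 1.

t^6 + t^5 + t^3 + t^2 + 1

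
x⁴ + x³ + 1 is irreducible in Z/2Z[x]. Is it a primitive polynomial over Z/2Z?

Write f(x) = x⁴ + x³ + 1.
|GF(2^4)^×| = 2^4 − 1 = 15. Prime factorization: 15 = 3·5.
f is primitive ⇔ x has order 15 in GF(2)[x]/(f), i.e. x^(15/q) ≠ 1 for each prime q | 15.
x^(5) mod f = x³ + x + 1.
x^(3) mod f = x³.
None equal 1, so x has full order 15; f is primitive.

Yes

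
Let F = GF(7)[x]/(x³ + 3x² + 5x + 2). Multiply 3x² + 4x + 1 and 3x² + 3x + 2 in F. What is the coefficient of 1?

Multiply in GF(7)[x]: (3x² + 4x + 1)·(3x² + 3x + 2) = 2x⁴ + 4x + 2.
Reduce using x³ ≡ 4x² + 2x + 5 (mod x³ + 3x² + 5x + 2).
Reduced: x² + 2x.

0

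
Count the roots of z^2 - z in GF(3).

2

Write h(z) = z^2 - z.
Evaluate at each of the 3 elements of GF(3):
h(0) = 0 → root; h(1) = 0 → root; h(2) = 2.
Roots: {0, 1}.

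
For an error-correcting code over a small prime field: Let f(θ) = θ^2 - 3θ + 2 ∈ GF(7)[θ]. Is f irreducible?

Check for roots in GF(7): f(0) = 2; f(1) = 0 → root; f(2) = 0 → root; f(3) = 2; f(4) = 6; f(5) = 5; f(6) = 6.
f(1) = 0, so (θ − 1) divides f(θ); f is reducible.

No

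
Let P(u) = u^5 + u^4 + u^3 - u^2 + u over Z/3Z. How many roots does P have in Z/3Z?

3

Evaluate at each of the 3 elements of Z/3Z:
P(0) = 0 → root; P(1) = 0 → root; P(2) = 0 → root.
Roots: {0, 1, 2}.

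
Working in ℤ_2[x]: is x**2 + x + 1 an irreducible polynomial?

Write f(x) = x**2 + x + 1.
Check for roots in ℤ_2: f(0) = 1; f(1) = 1.
No roots. A degree-2 polynomial over a field with no linear factor is irreducible.

Yes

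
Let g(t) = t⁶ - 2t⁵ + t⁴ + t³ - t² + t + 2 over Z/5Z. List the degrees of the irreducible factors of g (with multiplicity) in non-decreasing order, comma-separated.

Roots in Z/5Z: g(0) = 2; g(1) = 3; g(2) = 4; g(3) = 2; g(4) = 3.
Complete factorization: g(t) = (t² + 2t - 2)·(t⁴ + t³ + t² + t - 1).
Factor degrees with multiplicity: 2 + 4 = 6.

2, 4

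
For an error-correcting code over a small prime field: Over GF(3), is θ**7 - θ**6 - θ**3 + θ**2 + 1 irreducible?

Yes

Write h(θ) = θ**7 - θ**6 - θ**3 + θ**2 + 1.
Check for roots in GF(3): h(0) = 1; h(1) = 1; h(2) = 1.
No roots, so no linear factors.
Monic irreducibles of degree 2 over GF(3): θ**2 + 1, θ**2 + θ - 1, θ**2 - θ - 1.
None of them divide h (all give nonzero remainder).
Degree-3 irreducible divisors: test the 8 monic irreducibles of degree 3 over GF(3).
None of them divide h (all give nonzero remainder).
No irreducible factor of degree ≤ 3 exists, so h is irreducible over GF(3).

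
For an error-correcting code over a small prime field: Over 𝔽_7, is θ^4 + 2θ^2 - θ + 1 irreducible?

Write g(θ) = θ^4 + 2θ^2 - θ + 1.
Check for roots in 𝔽_7: g(0) = 1; g(1) = 3; g(2) = 2; g(3) = 6; g(4) = 5; g(5) = 6; g(6) = 5.
No roots, so no linear factors.
Degree-2 irreducible divisors: test the 21 monic irreducibles of degree 2 over GF(7).
None of them divide g (all give nonzero remainder).
No irreducible factor of degree ≤ 2 exists, so g is irreducible over GF(7).

Yes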